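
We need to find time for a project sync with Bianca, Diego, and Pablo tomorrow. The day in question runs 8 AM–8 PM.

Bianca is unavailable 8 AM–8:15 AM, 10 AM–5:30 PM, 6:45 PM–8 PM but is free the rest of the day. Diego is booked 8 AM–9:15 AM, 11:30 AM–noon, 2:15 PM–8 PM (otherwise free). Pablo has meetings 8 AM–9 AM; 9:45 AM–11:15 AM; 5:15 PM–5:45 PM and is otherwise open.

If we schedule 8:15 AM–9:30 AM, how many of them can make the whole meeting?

1

Bianca free: 08:15-10:00, 17:30-18:45 (invert busy blocks within the working day).
Diego free: 09:15-11:30, 12:00-14:15 (invert busy blocks within the working day).
Pablo free: 09:00-09:45, 11:15-17:15, 17:45-20:00 (invert busy blocks within the working day).
Bianca can make the full 08:15-09:30 slot — that's 1.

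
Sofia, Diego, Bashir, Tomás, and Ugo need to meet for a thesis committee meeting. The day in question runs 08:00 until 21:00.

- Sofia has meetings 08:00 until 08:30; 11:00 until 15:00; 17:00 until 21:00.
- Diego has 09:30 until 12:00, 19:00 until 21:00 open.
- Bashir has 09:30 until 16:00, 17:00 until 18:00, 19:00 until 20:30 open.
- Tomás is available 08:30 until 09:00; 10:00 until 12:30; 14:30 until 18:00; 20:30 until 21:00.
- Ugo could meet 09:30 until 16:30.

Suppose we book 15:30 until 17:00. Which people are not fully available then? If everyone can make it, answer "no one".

Bashir, Diego, Ugo

Sofia free: 08:30-11:00, 15:00-17:00 (invert busy blocks within the working day).
Diego free: 09:30-12:00, 19:00-21:00.
Bashir free: 09:30-16:00, 17:00-18:00, 19:00-20:30.
Tomás free: 08:30-09:00, 10:00-12:30, 14:30-18:00, 20:30-21:00.
Ugo free: 09:30-16:30.
Sofia: free for 15:30-17:00. Diego: not fully free for 15:30-17:00. Bashir: not fully free for 15:30-17:00. Tomás: free for 15:30-17:00. Ugo: not fully free for 15:30-17:00.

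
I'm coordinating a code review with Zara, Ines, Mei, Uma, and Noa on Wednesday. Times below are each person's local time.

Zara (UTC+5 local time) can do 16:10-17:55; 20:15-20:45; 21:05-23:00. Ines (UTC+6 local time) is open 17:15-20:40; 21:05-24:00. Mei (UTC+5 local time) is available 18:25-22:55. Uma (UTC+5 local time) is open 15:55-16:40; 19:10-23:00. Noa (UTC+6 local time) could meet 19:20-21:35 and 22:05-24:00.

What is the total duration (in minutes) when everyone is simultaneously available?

Zara in UTC: 11:10-12:55, 15:15-15:45, 16:05-18:00 (subtract 5h to convert from UTC+5).
Ines in UTC: 11:15-14:40, 15:05-18:00 (subtract 6h to convert from UTC+6).
Mei in UTC: 13:25-17:55 (subtract 5h to convert from UTC+5).
Uma in UTC: 10:55-11:40, 14:10-18:00 (subtract 5h to convert from UTC+5).
Noa in UTC: 13:20-15:35, 16:05-18:00 (subtract 6h to convert from UTC+6).
Zara ∩ Ines: 11:15-12:55, 15:15-15:45, 16:05-18:00.
Zara ∩ Ines ∩ Mei: 15:15-15:45, 16:05-17:55.
Zara ∩ Ines ∩ Mei ∩ Uma: 15:15-15:45, 16:05-17:55.
Zara ∩ Ines ∩ Mei ∩ Uma ∩ Noa: 15:15-15:35, 16:05-17:55.
Summing the common windows: 20 + 110 = 130 minutes.

130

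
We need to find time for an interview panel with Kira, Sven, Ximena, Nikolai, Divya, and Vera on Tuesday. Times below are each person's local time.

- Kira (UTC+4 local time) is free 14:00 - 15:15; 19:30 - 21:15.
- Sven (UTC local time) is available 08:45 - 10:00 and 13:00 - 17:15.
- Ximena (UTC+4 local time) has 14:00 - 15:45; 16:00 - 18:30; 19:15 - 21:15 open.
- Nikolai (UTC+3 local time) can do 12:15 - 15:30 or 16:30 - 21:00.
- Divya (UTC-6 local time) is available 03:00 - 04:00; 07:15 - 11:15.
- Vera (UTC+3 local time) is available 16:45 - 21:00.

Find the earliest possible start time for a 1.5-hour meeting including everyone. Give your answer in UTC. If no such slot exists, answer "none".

Kira in UTC: 10:00-11:15, 15:30-17:15 (subtract 4h to convert from UTC+4).
Sven in UTC: 08:45-10:00, 13:00-17:15.
Ximena in UTC: 10:00-11:45, 12:00-14:30, 15:15-17:15 (subtract 4h to convert from UTC+4).
Nikolai in UTC: 09:15-12:30, 13:30-18:00 (subtract 3h to convert from UTC+3).
Divya in UTC: 09:00-10:00, 13:15-17:15 (add 6h to convert from UTC-6).
Vera in UTC: 13:45-18:00 (subtract 3h to convert from UTC+3).
Kira ∩ Sven: 15:30-17:15.
Kira ∩ Sven ∩ Ximena: 15:30-17:15.
Kira ∩ Sven ∩ Ximena ∩ Nikolai: 15:30-17:15.
Kira ∩ Sven ∩ Ximena ∩ Nikolai ∩ Divya: 15:30-17:15.
Kira ∩ Sven ∩ Ximena ∩ Nikolai ∩ Divya ∩ Vera: 15:30-17:15.
The first common window of at least 90 minutes is 15:30-17:15, so the earliest start is 15:30.

15:30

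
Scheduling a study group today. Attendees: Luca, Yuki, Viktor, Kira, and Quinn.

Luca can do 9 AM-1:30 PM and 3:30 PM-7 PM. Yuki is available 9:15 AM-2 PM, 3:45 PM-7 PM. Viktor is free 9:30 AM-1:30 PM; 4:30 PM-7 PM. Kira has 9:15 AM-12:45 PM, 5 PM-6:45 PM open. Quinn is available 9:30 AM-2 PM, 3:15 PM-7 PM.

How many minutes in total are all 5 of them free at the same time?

300

Luca ∩ Yuki: 09:15-13:30, 15:45-19:00.
Luca ∩ Yuki ∩ Viktor: 09:30-13:30, 16:30-19:00.
Luca ∩ Yuki ∩ Viktor ∩ Kira: 09:30-12:45, 17:00-18:45.
Luca ∩ Yuki ∩ Viktor ∩ Kira ∩ Quinn: 09:30-12:45, 17:00-18:45.
Those are the intersection windows.
Summing the common windows: 195 + 105 = 300 minutes.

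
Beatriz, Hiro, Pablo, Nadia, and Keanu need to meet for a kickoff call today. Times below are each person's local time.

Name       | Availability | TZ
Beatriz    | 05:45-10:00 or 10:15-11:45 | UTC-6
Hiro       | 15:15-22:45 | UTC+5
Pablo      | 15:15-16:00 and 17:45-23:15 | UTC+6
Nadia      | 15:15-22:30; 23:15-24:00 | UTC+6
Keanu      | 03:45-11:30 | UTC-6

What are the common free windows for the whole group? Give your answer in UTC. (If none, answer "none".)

11:45-16:00, 16:15-16:30

Beatriz in UTC: 11:45-16:00, 16:15-17:45 (add 6h to convert from UTC-6).
Hiro in UTC: 10:15-17:45 (subtract 5h to convert from UTC+5).
Pablo in UTC: 09:15-10:00, 11:45-17:15 (subtract 6h to convert from UTC+6).
Nadia in UTC: 09:15-16:30, 17:15-18:00 (subtract 6h to convert from UTC+6).
Keanu in UTC: 09:45-17:30 (add 6h to convert from UTC-6).
Beatriz ∩ Hiro: 11:45-16:00, 16:15-17:45.
Beatriz ∩ Hiro ∩ Pablo: 11:45-16:00, 16:15-17:15.
Beatriz ∩ Hiro ∩ Pablo ∩ Nadia: 11:45-16:00, 16:15-16:30.
Beatriz ∩ Hiro ∩ Pablo ∩ Nadia ∩ Keanu: 11:45-16:00, 16:15-16:30.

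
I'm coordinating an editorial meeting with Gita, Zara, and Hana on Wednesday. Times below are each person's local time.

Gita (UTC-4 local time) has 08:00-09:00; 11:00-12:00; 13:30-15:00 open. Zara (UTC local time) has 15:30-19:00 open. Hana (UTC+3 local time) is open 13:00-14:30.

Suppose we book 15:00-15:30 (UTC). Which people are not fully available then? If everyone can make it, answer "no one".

Gita in UTC: 12:00-13:00, 15:00-16:00, 17:30-19:00 (add 4h to convert from UTC-4).
Zara in UTC: 15:30-19:00.
Hana in UTC: 10:00-11:30 (subtract 3h to convert from UTC+3).
Gita: free for 15:00-15:30. Zara: not fully free for 15:00-15:30. Hana: not fully free for 15:00-15:30.

Hana, Zara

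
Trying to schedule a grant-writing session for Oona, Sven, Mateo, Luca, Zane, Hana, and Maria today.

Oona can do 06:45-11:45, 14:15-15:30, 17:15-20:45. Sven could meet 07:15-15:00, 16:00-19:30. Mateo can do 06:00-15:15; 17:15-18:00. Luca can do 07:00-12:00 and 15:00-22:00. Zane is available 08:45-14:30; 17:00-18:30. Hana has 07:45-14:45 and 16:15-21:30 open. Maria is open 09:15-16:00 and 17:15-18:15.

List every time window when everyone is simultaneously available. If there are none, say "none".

Oona ∩ Sven: 07:15-11:45, 14:15-15:00, 17:15-19:30.
Oona ∩ Sven ∩ Mateo: 07:15-11:45, 14:15-15:00, 17:15-18:00.
Oona ∩ Sven ∩ Mateo ∩ Luca: 07:15-11:45, 17:15-18:00.
Oona ∩ Sven ∩ Mateo ∩ Luca ∩ Zane: 08:45-11:45, 17:15-18:00.
Oona ∩ Sven ∩ Mateo ∩ Luca ∩ Zane ∩ Hana: 08:45-11:45, 17:15-18:00.
Oona ∩ Sven ∩ Mateo ∩ Luca ∩ Zane ∩ Hana ∩ Maria: 09:15-11:45, 17:15-18:00.

09:15-11:45, 17:15-18:00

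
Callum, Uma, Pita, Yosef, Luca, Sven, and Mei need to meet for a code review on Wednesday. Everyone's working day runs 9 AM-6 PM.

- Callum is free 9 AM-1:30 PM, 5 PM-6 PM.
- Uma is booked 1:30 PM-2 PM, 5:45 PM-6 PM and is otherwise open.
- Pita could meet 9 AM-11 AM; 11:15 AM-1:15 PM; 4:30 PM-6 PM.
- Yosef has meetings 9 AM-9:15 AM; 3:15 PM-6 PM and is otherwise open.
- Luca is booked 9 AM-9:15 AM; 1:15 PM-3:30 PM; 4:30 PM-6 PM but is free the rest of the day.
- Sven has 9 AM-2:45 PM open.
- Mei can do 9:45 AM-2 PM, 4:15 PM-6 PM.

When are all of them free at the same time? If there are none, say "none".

Callum free: 09:00-13:30, 17:00-18:00.
Uma free: 09:00-13:30, 14:00-17:45 (invert busy blocks within the working day).
Pita free: 09:00-11:00, 11:15-13:15, 16:30-18:00.
Yosef free: 09:15-15:15 (invert busy blocks within the working day).
Luca free: 09:15-13:15, 15:30-16:30 (invert busy blocks within the working day).
Sven free: 09:00-14:45.
Mei free: 09:45-14:00, 16:15-18:00.
Callum ∩ Uma: 09:00-13:30, 17:00-17:45.
Callum ∩ Uma ∩ Pita: 09:00-11:00, 11:15-13:15, 17:00-17:45.
Callum ∩ Uma ∩ Pita ∩ Yosef: 09:15-11:00, 11:15-13:15.
Callum ∩ Uma ∩ Pita ∩ Yosef ∩ Luca: 09:15-11:00, 11:15-13:15.
Callum ∩ Uma ∩ Pita ∩ Yosef ∩ Luca ∩ Sven: 09:15-11:00, 11:15-13:15.
Callum ∩ Uma ∩ Pita ∩ Yosef ∩ Luca ∩ Sven ∩ Mei: 09:45-11:00, 11:15-13:15.

09:45-11:00, 11:15-13:15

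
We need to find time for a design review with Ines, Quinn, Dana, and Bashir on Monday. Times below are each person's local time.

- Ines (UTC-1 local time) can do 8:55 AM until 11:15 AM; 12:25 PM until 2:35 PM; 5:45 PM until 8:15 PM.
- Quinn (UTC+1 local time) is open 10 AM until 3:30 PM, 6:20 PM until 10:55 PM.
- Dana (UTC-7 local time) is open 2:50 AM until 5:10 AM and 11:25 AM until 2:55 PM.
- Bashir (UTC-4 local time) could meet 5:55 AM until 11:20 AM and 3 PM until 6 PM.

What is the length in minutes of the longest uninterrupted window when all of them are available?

Ines in UTC: 09:55-12:15, 13:25-15:35, 18:45-21:15 (add 1h to convert from UTC-1).
Quinn in UTC: 09:00-14:30, 17:20-21:55 (subtract 1h to convert from UTC+1).
Dana in UTC: 09:50-12:10, 18:25-21:55 (add 7h to convert from UTC-7).
Bashir in UTC: 09:55-15:20, 19:00-22:00 (add 4h to convert from UTC-4).
Ines ∩ Quinn: 09:55-12:15, 13:25-14:30, 18:45-21:15.
Ines ∩ Quinn ∩ Dana: 09:55-12:10, 18:45-21:15.
Ines ∩ Quinn ∩ Dana ∩ Bashir: 09:55-12:10, 19:00-21:15.
The longest is 09:55-12:10 at 135 minutes.

135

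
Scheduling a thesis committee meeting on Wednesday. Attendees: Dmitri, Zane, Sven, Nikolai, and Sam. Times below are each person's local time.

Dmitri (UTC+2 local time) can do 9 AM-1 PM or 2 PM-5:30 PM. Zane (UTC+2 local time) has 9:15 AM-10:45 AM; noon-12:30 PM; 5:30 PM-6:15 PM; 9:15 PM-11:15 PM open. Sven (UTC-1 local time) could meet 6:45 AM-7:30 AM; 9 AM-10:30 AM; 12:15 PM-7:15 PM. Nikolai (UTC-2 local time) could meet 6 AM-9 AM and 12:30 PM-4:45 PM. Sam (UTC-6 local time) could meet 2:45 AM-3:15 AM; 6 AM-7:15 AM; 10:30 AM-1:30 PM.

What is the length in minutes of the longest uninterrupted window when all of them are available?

Dmitri in UTC: 07:00-11:00, 12:00-15:30 (subtract 2h to convert from UTC+2).
Zane in UTC: 07:15-08:45, 10:00-10:30, 15:30-16:15, 19:15-21:15 (subtract 2h to convert from UTC+2).
Sven in UTC: 07:45-08:30, 10:00-11:30, 13:15-20:15 (add 1h to convert from UTC-1).
Nikolai in UTC: 08:00-11:00, 14:30-18:45 (add 2h to convert from UTC-2).
Sam in UTC: 08:45-09:15, 12:00-13:15, 16:30-19:30 (add 6h to convert from UTC-6).
Dmitri ∩ Zane: 07:15-08:45, 10:00-10:30.
Dmitri ∩ Zane ∩ Sven: 07:45-08:30, 10:00-10:30.
Dmitri ∩ Zane ∩ Sven ∩ Nikolai: 08:00-08:30, 10:00-10:30.
Dmitri ∩ Zane ∩ Sven ∩ Nikolai ∩ Sam: ∅.
There is no time when everyone is free.
No common window exists, so the longest block is 0 minutes.

0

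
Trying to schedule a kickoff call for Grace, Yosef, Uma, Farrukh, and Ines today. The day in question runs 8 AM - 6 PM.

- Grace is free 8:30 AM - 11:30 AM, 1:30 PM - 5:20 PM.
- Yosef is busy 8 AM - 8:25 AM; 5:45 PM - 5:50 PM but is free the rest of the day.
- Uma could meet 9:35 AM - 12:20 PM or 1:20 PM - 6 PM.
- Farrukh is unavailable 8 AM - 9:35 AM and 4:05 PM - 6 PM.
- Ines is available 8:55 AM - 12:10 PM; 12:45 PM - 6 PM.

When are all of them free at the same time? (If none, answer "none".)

Grace free: 08:30-11:30, 13:30-17:20.
Yosef free: 08:25-17:45, 17:50-18:00 (invert busy blocks within the working day).
Uma free: 09:35-12:20, 13:20-18:00.
Farrukh free: 09:35-16:05 (invert busy blocks within the working day).
Ines free: 08:55-12:10, 12:45-18:00.
Grace ∩ Yosef: 08:30-11:30, 13:30-17:20.
Grace ∩ Yosef ∩ Uma: 09:35-11:30, 13:30-17:20.
Grace ∩ Yosef ∩ Uma ∩ Farrukh: 09:35-11:30, 13:30-16:05.
Grace ∩ Yosef ∩ Uma ∩ Farrukh ∩ Ines: 09:35-11:30, 13:30-16:05.

09:35-11:30, 13:30-16:05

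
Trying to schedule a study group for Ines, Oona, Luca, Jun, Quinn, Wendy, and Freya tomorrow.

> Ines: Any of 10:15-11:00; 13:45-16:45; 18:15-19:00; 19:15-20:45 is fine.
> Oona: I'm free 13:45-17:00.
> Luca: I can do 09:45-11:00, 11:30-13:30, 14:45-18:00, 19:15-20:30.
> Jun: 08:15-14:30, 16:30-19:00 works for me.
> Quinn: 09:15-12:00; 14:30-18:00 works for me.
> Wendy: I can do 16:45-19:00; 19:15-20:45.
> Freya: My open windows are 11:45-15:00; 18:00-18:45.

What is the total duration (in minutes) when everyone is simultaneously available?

Ines ∩ Oona: 13:45-16:45.
Ines ∩ Oona ∩ Luca: 14:45-16:45.
Ines ∩ Oona ∩ Luca ∩ Jun: 16:30-16:45.
Ines ∩ Oona ∩ Luca ∩ Jun ∩ Quinn: 16:30-16:45.
Ines ∩ Oona ∩ Luca ∩ Jun ∩ Quinn ∩ Wendy: ∅.
Ines ∩ Oona ∩ Luca ∩ Jun ∩ Quinn ∩ Wendy ∩ Freya: ∅.
There is no time when everyone is free.
There is no common window, so the total is 0 minutes.

0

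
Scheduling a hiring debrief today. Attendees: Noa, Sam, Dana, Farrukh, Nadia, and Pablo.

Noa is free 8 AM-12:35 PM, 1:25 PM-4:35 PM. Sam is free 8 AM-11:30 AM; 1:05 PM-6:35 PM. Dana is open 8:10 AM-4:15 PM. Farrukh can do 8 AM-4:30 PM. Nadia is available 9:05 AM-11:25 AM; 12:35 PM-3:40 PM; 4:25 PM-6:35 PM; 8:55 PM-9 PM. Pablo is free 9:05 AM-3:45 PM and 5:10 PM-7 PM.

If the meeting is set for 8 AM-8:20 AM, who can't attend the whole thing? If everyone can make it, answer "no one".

Dana, Nadia, Pablo

Noa: free for 08:00-08:20. Sam: free for 08:00-08:20. Dana: not fully free for 08:00-08:20. Farrukh: free for 08:00-08:20. Nadia: not fully free for 08:00-08:20. Pablo: not fully free for 08:00-08:20.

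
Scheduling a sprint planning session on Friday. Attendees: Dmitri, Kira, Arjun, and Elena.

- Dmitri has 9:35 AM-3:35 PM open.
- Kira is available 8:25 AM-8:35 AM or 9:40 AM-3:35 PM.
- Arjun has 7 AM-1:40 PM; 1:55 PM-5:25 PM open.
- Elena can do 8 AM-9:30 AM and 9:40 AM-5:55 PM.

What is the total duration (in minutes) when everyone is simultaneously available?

Dmitri ∩ Kira: 09:40-15:35.
Dmitri ∩ Kira ∩ Arjun: 09:40-13:40, 13:55-15:35.
Dmitri ∩ Kira ∩ Arjun ∩ Elena: 09:40-13:40, 13:55-15:35.
Summing the common windows: 240 + 100 = 340 minutes.

340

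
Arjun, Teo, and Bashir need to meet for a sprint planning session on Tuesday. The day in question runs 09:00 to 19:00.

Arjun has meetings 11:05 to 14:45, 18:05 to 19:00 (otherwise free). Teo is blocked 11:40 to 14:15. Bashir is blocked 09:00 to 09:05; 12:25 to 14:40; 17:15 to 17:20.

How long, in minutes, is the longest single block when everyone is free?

Arjun free: 09:00-11:05, 14:45-18:05 (invert busy blocks within the working day).
Teo free: 09:00-11:40, 14:15-19:00 (invert busy blocks within the working day).
Bashir free: 09:05-12:25, 14:40-17:15, 17:20-19:00 (invert busy blocks within the working day).
Arjun ∩ Teo: 09:00-11:05, 14:45-18:05.
Arjun ∩ Teo ∩ Bashir: 09:05-11:05, 14:45-17:15, 17:20-18:05.
So the common availability across everyone is 09:05-11:05, 14:45-17:15, 17:20-18:05.
The longest is 14:45-17:15 at 150 minutes.

150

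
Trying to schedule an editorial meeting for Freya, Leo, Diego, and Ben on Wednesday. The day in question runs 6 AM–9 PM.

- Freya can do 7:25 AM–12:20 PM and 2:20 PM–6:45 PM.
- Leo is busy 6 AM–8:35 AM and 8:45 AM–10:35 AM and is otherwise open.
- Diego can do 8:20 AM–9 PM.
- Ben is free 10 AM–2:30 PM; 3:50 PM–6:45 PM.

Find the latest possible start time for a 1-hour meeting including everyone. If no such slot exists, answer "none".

Freya free: 07:25-12:20, 14:20-18:45.
Leo free: 08:35-08:45, 10:35-21:00 (invert busy blocks within the working day).
Diego free: 08:20-21:00.
Ben free: 10:00-14:30, 15:50-18:45.
Freya ∩ Leo: 08:35-08:45, 10:35-12:20, 14:20-18:45.
Freya ∩ Leo ∩ Diego: 08:35-08:45, 10:35-12:20, 14:20-18:45.
Freya ∩ Leo ∩ Diego ∩ Ben: 10:35-12:20, 14:20-14:30, 15:50-18:45.
The last common window of at least 60 minutes is 15:50-18:45; a 60-minute meeting can start as late as 17:45 and still end by 18:45.

17:45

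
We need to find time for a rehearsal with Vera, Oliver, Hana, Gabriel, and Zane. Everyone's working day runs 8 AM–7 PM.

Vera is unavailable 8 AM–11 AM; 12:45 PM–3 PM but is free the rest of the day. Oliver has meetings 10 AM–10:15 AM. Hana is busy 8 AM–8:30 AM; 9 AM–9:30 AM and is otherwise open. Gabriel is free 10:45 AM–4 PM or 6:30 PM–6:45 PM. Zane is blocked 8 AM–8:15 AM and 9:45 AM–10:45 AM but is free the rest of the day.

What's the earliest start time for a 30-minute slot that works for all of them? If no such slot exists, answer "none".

Vera free: 11:00-12:45, 15:00-19:00 (invert busy blocks within the working day).
Oliver free: 08:00-10:00, 10:15-19:00 (invert busy blocks within the working day).
Hana free: 08:30-09:00, 09:30-19:00 (invert busy blocks within the working day).
Gabriel free: 10:45-16:00, 18:30-18:45.
Zane free: 08:15-09:45, 10:45-19:00 (invert busy blocks within the working day).
Vera ∩ Oliver: 11:00-12:45, 15:00-19:00.
Vera ∩ Oliver ∩ Hana: 11:00-12:45, 15:00-19:00.
Vera ∩ Oliver ∩ Hana ∩ Gabriel: 11:00-12:45, 15:00-16:00, 18:30-18:45.
Vera ∩ Oliver ∩ Hana ∩ Gabriel ∩ Zane: 11:00-12:45, 15:00-16:00, 18:30-18:45.
The first common window of at least 30 minutes is 11:00-12:45, so the earliest start is 11:00.

11:00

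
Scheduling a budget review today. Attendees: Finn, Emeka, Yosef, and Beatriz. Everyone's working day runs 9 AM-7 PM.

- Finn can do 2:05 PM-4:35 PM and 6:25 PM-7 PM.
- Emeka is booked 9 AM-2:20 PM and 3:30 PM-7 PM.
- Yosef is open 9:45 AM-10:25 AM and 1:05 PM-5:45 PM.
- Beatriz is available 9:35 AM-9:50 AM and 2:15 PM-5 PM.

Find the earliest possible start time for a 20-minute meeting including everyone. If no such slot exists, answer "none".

Finn free: 14:05-16:35, 18:25-19:00.
Emeka free: 14:20-15:30 (invert busy blocks within the working day).
Yosef free: 09:45-10:25, 13:05-17:45.
Beatriz free: 09:35-09:50, 14:15-17:00.
Finn ∩ Emeka: 14:20-15:30.
Finn ∩ Emeka ∩ Yosef: 14:20-15:30.
Finn ∩ Emeka ∩ Yosef ∩ Beatriz: 14:20-15:30.
The first common window of at least 20 minutes is 14:20-15:30, so the earliest start is 14:20.

14:20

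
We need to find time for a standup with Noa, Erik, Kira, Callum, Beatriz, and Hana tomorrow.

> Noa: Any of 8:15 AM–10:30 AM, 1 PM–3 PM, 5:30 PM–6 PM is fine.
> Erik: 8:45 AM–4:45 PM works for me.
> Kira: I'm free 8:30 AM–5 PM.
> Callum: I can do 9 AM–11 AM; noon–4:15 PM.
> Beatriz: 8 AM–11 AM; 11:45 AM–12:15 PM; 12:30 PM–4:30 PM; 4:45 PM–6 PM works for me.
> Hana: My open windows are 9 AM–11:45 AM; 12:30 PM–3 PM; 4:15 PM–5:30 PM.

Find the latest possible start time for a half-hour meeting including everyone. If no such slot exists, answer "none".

Noa ∩ Erik: 08:45-10:30, 13:00-15:00.
Noa ∩ Erik ∩ Kira: 08:45-10:30, 13:00-15:00.
Noa ∩ Erik ∩ Kira ∩ Callum: 09:00-10:30, 13:00-15:00.
Noa ∩ Erik ∩ Kira ∩ Callum ∩ Beatriz: 09:00-10:30, 13:00-15:00.
Noa ∩ Erik ∩ Kira ∩ Callum ∩ Beatriz ∩ Hana: 09:00-10:30, 13:00-15:00.
The last common window of at least 30 minutes is 13:00-15:00; a 30-minute meeting can start as late as 14:30 and still end by 15:00.

14:30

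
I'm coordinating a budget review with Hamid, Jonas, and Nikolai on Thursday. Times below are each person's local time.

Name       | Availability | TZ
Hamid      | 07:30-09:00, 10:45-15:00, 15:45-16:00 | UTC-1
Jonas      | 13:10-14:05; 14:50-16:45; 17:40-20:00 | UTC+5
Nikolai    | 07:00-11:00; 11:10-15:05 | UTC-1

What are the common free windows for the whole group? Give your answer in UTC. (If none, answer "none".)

08:30-09:05, 09:50-10:00, 12:40-15:00

Hamid in UTC: 08:30-10:00, 11:45-16:00, 16:45-17:00 (add 1h to convert from UTC-1).
Jonas in UTC: 08:10-09:05, 09:50-11:45, 12:40-15:00 (subtract 5h to convert from UTC+5).
Nikolai in UTC: 08:00-12:00, 12:10-16:05 (add 1h to convert from UTC-1).
Hamid ∩ Jonas: 08:30-09:05, 09:50-10:00, 12:40-15:00.
Hamid ∩ Jonas ∩ Nikolai: 08:30-09:05, 09:50-10:00, 12:40-15:00.
So the common availability across everyone is 08:30-09:05, 09:50-10:00, 12:40-15:00.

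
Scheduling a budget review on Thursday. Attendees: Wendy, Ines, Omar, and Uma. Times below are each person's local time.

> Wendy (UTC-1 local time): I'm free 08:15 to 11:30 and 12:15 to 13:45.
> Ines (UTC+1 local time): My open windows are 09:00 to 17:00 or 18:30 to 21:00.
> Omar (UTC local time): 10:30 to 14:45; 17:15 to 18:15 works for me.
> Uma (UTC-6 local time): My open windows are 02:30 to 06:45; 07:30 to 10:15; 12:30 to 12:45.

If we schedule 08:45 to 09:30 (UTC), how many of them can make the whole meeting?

2

Wendy in UTC: 09:15-12:30, 13:15-14:45 (add 1h to convert from UTC-1).
Ines in UTC: 08:00-16:00, 17:30-20:00 (subtract 1h to convert from UTC+1).
Omar in UTC: 10:30-14:45, 17:15-18:15.
Uma in UTC: 08:30-12:45, 13:30-16:15, 18:30-18:45 (add 6h to convert from UTC-6).
Ines and Uma can make the full 08:45-09:30 slot — that's 2.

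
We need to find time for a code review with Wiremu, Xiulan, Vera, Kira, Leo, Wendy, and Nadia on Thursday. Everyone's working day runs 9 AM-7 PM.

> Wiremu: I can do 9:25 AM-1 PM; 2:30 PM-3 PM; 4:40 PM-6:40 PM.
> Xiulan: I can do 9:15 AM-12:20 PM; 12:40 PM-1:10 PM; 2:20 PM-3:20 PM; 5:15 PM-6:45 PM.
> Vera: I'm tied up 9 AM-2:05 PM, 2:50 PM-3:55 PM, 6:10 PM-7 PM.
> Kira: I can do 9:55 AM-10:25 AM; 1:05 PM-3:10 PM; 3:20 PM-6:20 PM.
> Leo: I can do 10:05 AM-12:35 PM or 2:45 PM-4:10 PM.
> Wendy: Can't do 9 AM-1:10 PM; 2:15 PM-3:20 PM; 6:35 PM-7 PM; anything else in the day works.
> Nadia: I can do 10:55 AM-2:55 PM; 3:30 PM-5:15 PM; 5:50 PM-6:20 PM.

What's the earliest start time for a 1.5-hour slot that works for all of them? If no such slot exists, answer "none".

Wiremu free: 09:25-13:00, 14:30-15:00, 16:40-18:40.
Xiulan free: 09:15-12:20, 12:40-13:10, 14:20-15:20, 17:15-18:45.
Vera free: 14:05-14:50, 15:55-18:10 (invert busy blocks within the working day).
Kira free: 09:55-10:25, 13:05-15:10, 15:20-18:20.
Leo free: 10:05-12:35, 14:45-16:10.
Wendy free: 13:10-14:15, 15:20-18:35 (invert busy blocks within the working day).
Nadia free: 10:55-14:55, 15:30-17:15, 17:50-18:20.
Wiremu ∩ Xiulan: 09:25-12:20, 12:40-13:00, 14:30-15:00, 17:15-18:40.
Wiremu ∩ Xiulan ∩ Vera: 14:30-14:50, 17:15-18:10.
Wiremu ∩ Xiulan ∩ Vera ∩ Kira: 14:30-14:50, 17:15-18:10.
Wiremu ∩ Xiulan ∩ Vera ∩ Kira ∩ Leo: 14:45-14:50.
Wiremu ∩ Xiulan ∩ Vera ∩ Kira ∩ Leo ∩ Wendy: ∅.
Wiremu ∩ Xiulan ∩ Vera ∩ Kira ∩ Leo ∩ Wendy ∩ Nadia: ∅.
There is no time when everyone is free.
No common window is at least 90 minutes long.

none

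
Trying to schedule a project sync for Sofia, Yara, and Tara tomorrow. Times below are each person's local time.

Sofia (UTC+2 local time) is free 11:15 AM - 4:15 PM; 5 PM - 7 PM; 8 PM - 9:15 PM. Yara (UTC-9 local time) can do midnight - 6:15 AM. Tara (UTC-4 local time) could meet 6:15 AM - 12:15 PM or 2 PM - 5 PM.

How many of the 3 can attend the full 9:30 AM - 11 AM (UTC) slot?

Sofia in UTC: 09:15-14:15, 15:00-17:00, 18:00-19:15 (subtract 2h to convert from UTC+2).
Yara in UTC: 09:00-15:15 (add 9h to convert from UTC-9).
Tara in UTC: 10:15-16:15, 18:00-21:00 (add 4h to convert from UTC-4).
Sofia and Yara can make the full 09:30-11:00 slot — that's 2.

2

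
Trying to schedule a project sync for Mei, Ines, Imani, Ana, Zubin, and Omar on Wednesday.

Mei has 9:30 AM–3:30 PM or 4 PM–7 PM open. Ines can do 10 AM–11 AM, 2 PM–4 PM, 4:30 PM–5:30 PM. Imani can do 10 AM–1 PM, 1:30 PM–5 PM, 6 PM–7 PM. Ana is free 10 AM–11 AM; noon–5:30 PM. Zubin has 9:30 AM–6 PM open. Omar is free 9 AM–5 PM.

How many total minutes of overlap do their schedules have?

Mei ∩ Ines: 10:00-11:00, 14:00-15:30, 16:30-17:30.
Mei ∩ Ines ∩ Imani: 10:00-11:00, 14:00-15:30, 16:30-17:00.
Mei ∩ Ines ∩ Imani ∩ Ana: 10:00-11:00, 14:00-15:30, 16:30-17:00.
Mei ∩ Ines ∩ Imani ∩ Ana ∩ Zubin: 10:00-11:00, 14:00-15:30, 16:30-17:00.
Mei ∩ Ines ∩ Imani ∩ Ana ∩ Zubin ∩ Omar: 10:00-11:00, 14:00-15:30, 16:30-17:00.
Those are the intersection windows.
Summing the common windows: 60 + 90 + 30 = 180 minutes.

180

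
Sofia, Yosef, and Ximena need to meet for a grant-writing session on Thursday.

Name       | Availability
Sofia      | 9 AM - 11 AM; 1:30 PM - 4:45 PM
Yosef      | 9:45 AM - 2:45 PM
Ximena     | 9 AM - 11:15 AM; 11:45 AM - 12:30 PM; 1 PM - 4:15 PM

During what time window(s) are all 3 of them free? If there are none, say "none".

Sofia ∩ Yosef: 09:45-11:00, 13:30-14:45.
Sofia ∩ Yosef ∩ Ximena: 09:45-11:00, 13:30-14:45.

09:45-11:00, 13:30-14:45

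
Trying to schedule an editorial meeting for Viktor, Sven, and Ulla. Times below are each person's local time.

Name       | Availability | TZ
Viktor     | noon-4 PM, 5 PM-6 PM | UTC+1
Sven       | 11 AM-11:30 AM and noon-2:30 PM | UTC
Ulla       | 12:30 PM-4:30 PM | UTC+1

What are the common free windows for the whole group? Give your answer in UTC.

12:00-14:30

Viktor in UTC: 11:00-15:00, 16:00-17:00 (subtract 1h to convert from UTC+1).
Sven in UTC: 11:00-11:30, 12:00-14:30.
Ulla in UTC: 11:30-15:30 (subtract 1h to convert from UTC+1).
Viktor ∩ Sven: 11:00-11:30, 12:00-14:30.
Viktor ∩ Sven ∩ Ulla: 12:00-14:30.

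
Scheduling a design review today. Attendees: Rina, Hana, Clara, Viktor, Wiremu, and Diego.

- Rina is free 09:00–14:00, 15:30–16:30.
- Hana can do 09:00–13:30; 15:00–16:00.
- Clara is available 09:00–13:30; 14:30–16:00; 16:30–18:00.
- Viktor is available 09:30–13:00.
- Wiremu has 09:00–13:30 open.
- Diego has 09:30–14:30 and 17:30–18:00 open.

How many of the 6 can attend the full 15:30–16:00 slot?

3

Rina, Hana, and Clara can make the full 15:30-16:00 slot — that's 3.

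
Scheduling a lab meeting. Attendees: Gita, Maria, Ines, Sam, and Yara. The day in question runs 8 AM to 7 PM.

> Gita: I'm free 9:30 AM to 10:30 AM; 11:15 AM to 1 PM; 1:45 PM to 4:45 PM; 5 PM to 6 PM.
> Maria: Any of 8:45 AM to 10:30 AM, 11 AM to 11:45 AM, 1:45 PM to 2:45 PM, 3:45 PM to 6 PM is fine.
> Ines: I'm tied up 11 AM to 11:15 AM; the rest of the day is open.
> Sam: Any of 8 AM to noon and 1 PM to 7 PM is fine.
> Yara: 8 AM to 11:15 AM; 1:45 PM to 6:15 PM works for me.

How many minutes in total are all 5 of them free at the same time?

Gita free: 09:30-10:30, 11:15-13:00, 13:45-16:45, 17:00-18:00.
Maria free: 08:45-10:30, 11:00-11:45, 13:45-14:45, 15:45-18:00.
Ines free: 08:00-11:00, 11:15-19:00 (invert busy blocks within the working day).
Sam free: 08:00-12:00, 13:00-19:00.
Yara free: 08:00-11:15, 13:45-18:15.
Gita ∩ Maria: 09:30-10:30, 11:15-11:45, 13:45-14:45, 15:45-16:45, 17:00-18:00.
Gita ∩ Maria ∩ Ines: 09:30-10:30, 11:15-11:45, 13:45-14:45, 15:45-16:45, 17:00-18:00.
Gita ∩ Maria ∩ Ines ∩ Sam: 09:30-10:30, 11:15-11:45, 13:45-14:45, 15:45-16:45, 17:00-18:00.
Gita ∩ Maria ∩ Ines ∩ Sam ∩ Yara: 09:30-10:30, 13:45-14:45, 15:45-16:45, 17:00-18:00.
So the common availability across everyone is 09:30-10:30, 13:45-14:45, 15:45-16:45, 17:00-18:00.
Summing the common windows: 60 + 60 + 60 + 60 = 240 minutes.

240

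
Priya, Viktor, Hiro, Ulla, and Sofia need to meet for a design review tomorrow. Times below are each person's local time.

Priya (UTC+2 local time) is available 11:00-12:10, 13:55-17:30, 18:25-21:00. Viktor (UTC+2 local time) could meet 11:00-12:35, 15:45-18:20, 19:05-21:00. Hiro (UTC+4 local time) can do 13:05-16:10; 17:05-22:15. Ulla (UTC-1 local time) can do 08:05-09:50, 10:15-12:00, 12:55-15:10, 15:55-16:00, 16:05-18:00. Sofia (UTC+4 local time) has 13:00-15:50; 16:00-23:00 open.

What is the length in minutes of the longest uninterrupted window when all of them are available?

95

Priya in UTC: 09:00-10:10, 11:55-15:30, 16:25-19:00 (subtract 2h to convert from UTC+2).
Viktor in UTC: 09:00-10:35, 13:45-16:20, 17:05-19:00 (subtract 2h to convert from UTC+2).
Hiro in UTC: 09:05-12:10, 13:05-18:15 (subtract 4h to convert from UTC+4).
Ulla in UTC: 09:05-10:50, 11:15-13:00, 13:55-16:10, 16:55-17:00, 17:05-19:00 (add 1h to convert from UTC-1).
Sofia in UTC: 09:00-11:50, 12:00-19:00 (subtract 4h to convert from UTC+4).
Priya ∩ Viktor: 09:00-10:10, 13:45-15:30, 17:05-19:00.
Priya ∩ Viktor ∩ Hiro: 09:05-10:10, 13:45-15:30, 17:05-18:15.
Priya ∩ Viktor ∩ Hiro ∩ Ulla: 09:05-10:10, 13:55-15:30, 17:05-18:15.
Priya ∩ Viktor ∩ Hiro ∩ Ulla ∩ Sofia: 09:05-10:10, 13:55-15:30, 17:05-18:15.
The longest is 13:55-15:30 at 95 minutes.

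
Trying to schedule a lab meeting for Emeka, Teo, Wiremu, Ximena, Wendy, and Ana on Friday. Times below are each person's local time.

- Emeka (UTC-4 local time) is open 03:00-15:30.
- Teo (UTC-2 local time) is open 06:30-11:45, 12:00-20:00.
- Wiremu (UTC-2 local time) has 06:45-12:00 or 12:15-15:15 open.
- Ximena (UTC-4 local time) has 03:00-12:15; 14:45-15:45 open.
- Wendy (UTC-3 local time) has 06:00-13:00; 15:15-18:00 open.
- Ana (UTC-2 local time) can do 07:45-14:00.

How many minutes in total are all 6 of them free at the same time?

345

Emeka in UTC: 07:00-19:30 (add 4h to convert from UTC-4).
Teo in UTC: 08:30-13:45, 14:00-22:00 (add 2h to convert from UTC-2).
Wiremu in UTC: 08:45-14:00, 14:15-17:15 (add 2h to convert from UTC-2).
Ximena in UTC: 07:00-16:15, 18:45-19:45 (add 4h to convert from UTC-4).
Wendy in UTC: 09:00-16:00, 18:15-21:00 (add 3h to convert from UTC-3).
Ana in UTC: 09:45-16:00 (add 2h to convert from UTC-2).
Emeka ∩ Teo: 08:30-13:45, 14:00-19:30.
Emeka ∩ Teo ∩ Wiremu: 08:45-13:45, 14:15-17:15.
Emeka ∩ Teo ∩ Wiremu ∩ Ximena: 08:45-13:45, 14:15-16:15.
Emeka ∩ Teo ∩ Wiremu ∩ Ximena ∩ Wendy: 09:00-13:45, 14:15-16:00.
Emeka ∩ Teo ∩ Wiremu ∩ Ximena ∩ Wendy ∩ Ana: 09:45-13:45, 14:15-16:00.
Summing the common windows: 240 + 105 = 345 minutes.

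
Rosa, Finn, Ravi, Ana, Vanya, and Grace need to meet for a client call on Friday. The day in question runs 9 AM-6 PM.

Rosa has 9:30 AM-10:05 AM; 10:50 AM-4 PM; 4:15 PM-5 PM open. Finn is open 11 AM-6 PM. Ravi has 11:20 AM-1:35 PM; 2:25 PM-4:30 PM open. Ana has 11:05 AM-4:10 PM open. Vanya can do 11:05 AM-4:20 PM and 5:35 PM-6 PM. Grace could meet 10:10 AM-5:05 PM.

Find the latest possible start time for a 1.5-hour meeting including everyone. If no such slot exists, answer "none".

14:30

Rosa ∩ Finn: 11:00-16:00, 16:15-17:00.
Rosa ∩ Finn ∩ Ravi: 11:20-13:35, 14:25-16:00, 16:15-16:30.
Rosa ∩ Finn ∩ Ravi ∩ Ana: 11:20-13:35, 14:25-16:00.
Rosa ∩ Finn ∩ Ravi ∩ Ana ∩ Vanya: 11:20-13:35, 14:25-16:00.
Rosa ∩ Finn ∩ Ravi ∩ Ana ∩ Vanya ∩ Grace: 11:20-13:35, 14:25-16:00.
So the common availability across everyone is 11:20-13:35, 14:25-16:00.
The last common window of at least 90 minutes is 14:25-16:00; a 90-minute meeting can start as late as 14:30 and still end by 16:00.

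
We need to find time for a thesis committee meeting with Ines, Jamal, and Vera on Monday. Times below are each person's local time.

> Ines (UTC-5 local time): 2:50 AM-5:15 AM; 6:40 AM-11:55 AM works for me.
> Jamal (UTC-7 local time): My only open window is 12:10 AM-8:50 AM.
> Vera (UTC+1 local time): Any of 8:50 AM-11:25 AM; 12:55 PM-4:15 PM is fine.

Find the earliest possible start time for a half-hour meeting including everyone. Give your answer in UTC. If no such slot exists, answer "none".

07:50

Ines in UTC: 07:50-10:15, 11:40-16:55 (add 5h to convert from UTC-5).
Jamal in UTC: 07:10-15:50 (add 7h to convert from UTC-7).
Vera in UTC: 07:50-10:25, 11:55-15:15 (subtract 1h to convert from UTC+1).
Ines ∩ Jamal: 07:50-10:15, 11:40-15:50.
Ines ∩ Jamal ∩ Vera: 07:50-10:15, 11:55-15:15.
The first common window of at least 30 minutes is 07:50-10:15, so the earliest start is 07:50.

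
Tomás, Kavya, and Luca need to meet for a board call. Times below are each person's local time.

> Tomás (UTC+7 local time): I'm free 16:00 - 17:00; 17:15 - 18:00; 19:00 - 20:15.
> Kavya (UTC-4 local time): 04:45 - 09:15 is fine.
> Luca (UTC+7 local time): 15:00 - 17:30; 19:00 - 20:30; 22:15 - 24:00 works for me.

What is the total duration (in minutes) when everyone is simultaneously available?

150

Tomás in UTC: 09:00-10:00, 10:15-11:00, 12:00-13:15 (subtract 7h to convert from UTC+7).
Kavya in UTC: 08:45-13:15 (add 4h to convert from UTC-4).
Luca in UTC: 08:00-10:30, 12:00-13:30, 15:15-17:00 (subtract 7h to convert from UTC+7).
Tomás ∩ Kavya: 09:00-10:00, 10:15-11:00, 12:00-13:15.
Tomás ∩ Kavya ∩ Luca: 09:00-10:00, 10:15-10:30, 12:00-13:15.
Summing the common windows: 60 + 15 + 75 = 150 minutes.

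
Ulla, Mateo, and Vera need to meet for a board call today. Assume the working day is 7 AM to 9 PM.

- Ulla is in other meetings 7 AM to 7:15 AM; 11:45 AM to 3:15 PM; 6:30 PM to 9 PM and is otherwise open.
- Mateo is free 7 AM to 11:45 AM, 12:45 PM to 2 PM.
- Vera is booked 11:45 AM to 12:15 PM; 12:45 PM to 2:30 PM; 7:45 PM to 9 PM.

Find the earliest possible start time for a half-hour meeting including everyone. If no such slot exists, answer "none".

Ulla free: 07:15-11:45, 15:15-18:30 (invert busy blocks within the working day).
Mateo free: 07:00-11:45, 12:45-14:00.
Vera free: 07:00-11:45, 12:15-12:45, 14:30-19:45 (invert busy blocks within the working day).
Ulla ∩ Mateo: 07:15-11:45.
Ulla ∩ Mateo ∩ Vera: 07:15-11:45.
So the common availability across everyone is 07:15-11:45.
The first common window of at least 30 minutes is 07:15-11:45, so the earliest start is 07:15.

07:15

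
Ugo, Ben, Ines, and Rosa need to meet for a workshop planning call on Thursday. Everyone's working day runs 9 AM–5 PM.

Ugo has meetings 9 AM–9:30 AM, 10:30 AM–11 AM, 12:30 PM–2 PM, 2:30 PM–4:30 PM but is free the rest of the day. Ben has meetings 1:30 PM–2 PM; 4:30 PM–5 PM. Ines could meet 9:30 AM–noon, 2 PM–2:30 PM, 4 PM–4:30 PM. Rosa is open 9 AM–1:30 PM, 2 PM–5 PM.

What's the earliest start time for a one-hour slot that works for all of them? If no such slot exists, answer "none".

Ugo free: 09:30-10:30, 11:00-12:30, 14:00-14:30, 16:30-17:00 (invert busy blocks within the working day).
Ben free: 09:00-13:30, 14:00-16:30 (invert busy blocks within the working day).
Ines free: 09:30-12:00, 14:00-14:30, 16:00-16:30.
Rosa free: 09:00-13:30, 14:00-17:00.
Ugo ∩ Ben: 09:30-10:30, 11:00-12:30, 14:00-14:30.
Ugo ∩ Ben ∩ Ines: 09:30-10:30, 11:00-12:00, 14:00-14:30.
Ugo ∩ Ben ∩ Ines ∩ Rosa: 09:30-10:30, 11:00-12:00, 14:00-14:30.
The first common window of at least 60 minutes is 09:30-10:30, so the earliest start is 09:30.

09:30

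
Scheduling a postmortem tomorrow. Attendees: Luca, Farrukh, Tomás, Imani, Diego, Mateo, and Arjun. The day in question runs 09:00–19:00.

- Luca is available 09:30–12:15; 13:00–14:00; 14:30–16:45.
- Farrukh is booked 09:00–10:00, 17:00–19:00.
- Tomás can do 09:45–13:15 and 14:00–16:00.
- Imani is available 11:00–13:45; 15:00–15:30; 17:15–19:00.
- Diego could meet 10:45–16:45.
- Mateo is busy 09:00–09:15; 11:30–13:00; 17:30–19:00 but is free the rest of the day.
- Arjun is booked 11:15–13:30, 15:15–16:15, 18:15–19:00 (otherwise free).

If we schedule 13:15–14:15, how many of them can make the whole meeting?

Luca free: 09:30-12:15, 13:00-14:00, 14:30-16:45.
Farrukh free: 10:00-17:00 (invert busy blocks within the working day).
Tomás free: 09:45-13:15, 14:00-16:00.
Imani free: 11:00-13:45, 15:00-15:30, 17:15-19:00.
Diego free: 10:45-16:45.
Mateo free: 09:15-11:30, 13:00-17:30 (invert busy blocks within the working day).
Arjun free: 09:00-11:15, 13:30-15:15, 16:15-18:15 (invert busy blocks within the working day).
Farrukh, Diego, and Mateo can make the full 13:15-14:15 slot — that's 3.

3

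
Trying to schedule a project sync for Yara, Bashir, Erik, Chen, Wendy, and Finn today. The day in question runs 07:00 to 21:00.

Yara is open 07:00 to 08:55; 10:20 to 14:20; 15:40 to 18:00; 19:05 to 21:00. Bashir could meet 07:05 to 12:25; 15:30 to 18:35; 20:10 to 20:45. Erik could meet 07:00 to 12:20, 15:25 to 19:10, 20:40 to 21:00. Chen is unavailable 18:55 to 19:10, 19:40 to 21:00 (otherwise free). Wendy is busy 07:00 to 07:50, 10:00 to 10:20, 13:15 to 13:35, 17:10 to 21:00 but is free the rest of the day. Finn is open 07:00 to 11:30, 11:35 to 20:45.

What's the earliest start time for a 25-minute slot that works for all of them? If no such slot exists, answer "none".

Yara free: 07:00-08:55, 10:20-14:20, 15:40-18:00, 19:05-21:00.
Bashir free: 07:05-12:25, 15:30-18:35, 20:10-20:45.
Erik free: 07:00-12:20, 15:25-19:10, 20:40-21:00.
Chen free: 07:00-18:55, 19:10-19:40 (invert busy blocks within the working day).
Wendy free: 07:50-10:00, 10:20-13:15, 13:35-17:10 (invert busy blocks within the working day).
Finn free: 07:00-11:30, 11:35-20:45.
Yara ∩ Bashir: 07:05-08:55, 10:20-12:25, 15:40-18:00, 20:10-20:45.
Yara ∩ Bashir ∩ Erik: 07:05-08:55, 10:20-12:20, 15:40-18:00, 20:40-20:45.
Yara ∩ Bashir ∩ Erik ∩ Chen: 07:05-08:55, 10:20-12:20, 15:40-18:00.
Yara ∩ Bashir ∩ Erik ∩ Chen ∩ Wendy: 07:50-08:55, 10:20-12:20, 15:40-17:10.
Yara ∩ Bashir ∩ Erik ∩ Chen ∩ Wendy ∩ Finn: 07:50-08:55, 10:20-11:30, 11:35-12:20, 15:40-17:10.
The first common window of at least 25 minutes is 07:50-08:55, so the earliest start is 07:50.

07:50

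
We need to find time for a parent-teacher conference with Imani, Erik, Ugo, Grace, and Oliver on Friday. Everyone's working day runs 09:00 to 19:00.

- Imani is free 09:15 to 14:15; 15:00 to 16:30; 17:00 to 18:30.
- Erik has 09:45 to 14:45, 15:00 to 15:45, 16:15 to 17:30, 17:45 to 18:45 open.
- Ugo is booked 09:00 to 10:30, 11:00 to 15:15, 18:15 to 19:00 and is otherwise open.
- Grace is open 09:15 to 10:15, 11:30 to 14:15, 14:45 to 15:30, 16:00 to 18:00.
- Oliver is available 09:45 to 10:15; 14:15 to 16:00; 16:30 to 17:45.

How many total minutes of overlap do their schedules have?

45

Imani free: 09:15-14:15, 15:00-16:30, 17:00-18:30.
Erik free: 09:45-14:45, 15:00-15:45, 16:15-17:30, 17:45-18:45.
Ugo free: 10:30-11:00, 15:15-18:15 (invert busy blocks within the working day).
Grace free: 09:15-10:15, 11:30-14:15, 14:45-15:30, 16:00-18:00.
Oliver free: 09:45-10:15, 14:15-16:00, 16:30-17:45.
Imani ∩ Erik: 09:45-14:15, 15:00-15:45, 16:15-16:30, 17:00-17:30, 17:45-18:30.
Imani ∩ Erik ∩ Ugo: 10:30-11:00, 15:15-15:45, 16:15-16:30, 17:00-17:30, 17:45-18:15.
Imani ∩ Erik ∩ Ugo ∩ Grace: 15:15-15:30, 16:15-16:30, 17:00-17:30, 17:45-18:00.
Imani ∩ Erik ∩ Ugo ∩ Grace ∩ Oliver: 15:15-15:30, 17:00-17:30.
Summing the common windows: 15 + 30 = 45 minutes.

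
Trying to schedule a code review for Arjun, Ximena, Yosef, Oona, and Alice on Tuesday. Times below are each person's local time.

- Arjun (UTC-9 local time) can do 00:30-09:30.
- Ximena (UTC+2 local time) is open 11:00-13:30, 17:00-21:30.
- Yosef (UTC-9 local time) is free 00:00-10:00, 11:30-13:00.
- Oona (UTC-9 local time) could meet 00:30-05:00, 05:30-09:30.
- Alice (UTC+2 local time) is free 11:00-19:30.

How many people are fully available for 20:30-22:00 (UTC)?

Arjun in UTC: 09:30-18:30 (add 9h to convert from UTC-9).
Ximena in UTC: 09:00-11:30, 15:00-19:30 (subtract 2h to convert from UTC+2).
Yosef in UTC: 09:00-19:00, 20:30-22:00 (add 9h to convert from UTC-9).
Oona in UTC: 09:30-14:00, 14:30-18:30 (add 9h to convert from UTC-9).
Alice in UTC: 09:00-17:30 (subtract 2h to convert from UTC+2).
Yosef can make the full 20:30-22:00 slot — that's 1.

1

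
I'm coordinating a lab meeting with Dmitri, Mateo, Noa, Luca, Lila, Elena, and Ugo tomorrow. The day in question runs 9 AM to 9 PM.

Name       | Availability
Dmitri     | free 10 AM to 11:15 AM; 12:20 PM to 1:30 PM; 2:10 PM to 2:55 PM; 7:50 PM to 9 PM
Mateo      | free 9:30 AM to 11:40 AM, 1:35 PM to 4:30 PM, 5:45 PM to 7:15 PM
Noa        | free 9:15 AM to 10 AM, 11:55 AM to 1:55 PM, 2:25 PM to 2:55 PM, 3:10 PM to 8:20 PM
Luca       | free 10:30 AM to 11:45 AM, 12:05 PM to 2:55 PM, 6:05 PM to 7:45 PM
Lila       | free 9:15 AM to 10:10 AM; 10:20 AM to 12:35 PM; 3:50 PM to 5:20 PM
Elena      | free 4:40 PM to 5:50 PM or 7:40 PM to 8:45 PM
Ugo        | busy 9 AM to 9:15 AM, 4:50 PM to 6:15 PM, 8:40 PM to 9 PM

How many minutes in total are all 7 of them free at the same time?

Dmitri free: 10:00-11:15, 12:20-13:30, 14:10-14:55, 19:50-21:00.
Mateo free: 09:30-11:40, 13:35-16:30, 17:45-19:15.
Noa free: 09:15-10:00, 11:55-13:55, 14:25-14:55, 15:10-20:20.
Luca free: 10:30-11:45, 12:05-14:55, 18:05-19:45.
Lila free: 09:15-10:10, 10:20-12:35, 15:50-17:20.
Elena free: 16:40-17:50, 19:40-20:45.
Ugo free: 09:15-16:50, 18:15-20:40 (invert busy blocks within the working day).
Dmitri ∩ Mateo: 10:00-11:15, 14:10-14:55.
Dmitri ∩ Mateo ∩ Noa: 14:25-14:55.
Dmitri ∩ Mateo ∩ Noa ∩ Luca: 14:25-14:55.
Dmitri ∩ Mateo ∩ Noa ∩ Luca ∩ Lila: ∅.
Dmitri ∩ Mateo ∩ Noa ∩ Luca ∩ Lila ∩ Elena: ∅.
Dmitri ∩ Mateo ∩ Noa ∩ Luca ∩ Lila ∩ Elena ∩ Ugo: ∅.
There is no time when everyone is free.
There is no common window, so the total is 0 minutes.

0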